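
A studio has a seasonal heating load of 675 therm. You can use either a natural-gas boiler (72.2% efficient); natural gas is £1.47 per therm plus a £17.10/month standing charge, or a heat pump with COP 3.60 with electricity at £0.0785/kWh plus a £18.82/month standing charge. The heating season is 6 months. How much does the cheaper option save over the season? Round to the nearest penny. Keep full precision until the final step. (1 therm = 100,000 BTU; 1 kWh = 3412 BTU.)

£932.61

Heat load = 675 therm × 100,000 = 67,500,000 BTU
Gas: input = 67,500,000 / 0.722 = 93,490,305 BTU = 934.9 therm → 934.9 × £1.47 = £1,374.31; + 6 × £17.10 standing = £1,476.91
Heat pump: 67,500,000 BTU / 3412 = 19,780 kWh heat; / 3.60 = 5,495 kWh in → × £0.0785 = £431.38; + 6 × £18.82 standing = £544.30
Difference = |£1,476.91 − £544.30| = £932.61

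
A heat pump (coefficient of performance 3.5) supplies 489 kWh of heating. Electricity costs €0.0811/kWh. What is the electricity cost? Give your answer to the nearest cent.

Electrical input = 489 kWh / 3.5 = 139.7 kWh
Cost = 139.7 × €0.0811/kWh = €11.33

€11.33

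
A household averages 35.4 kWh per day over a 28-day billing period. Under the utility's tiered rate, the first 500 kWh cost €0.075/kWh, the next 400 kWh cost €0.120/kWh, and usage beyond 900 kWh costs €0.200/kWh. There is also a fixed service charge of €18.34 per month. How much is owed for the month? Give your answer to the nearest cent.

€122.08

Usage = 35.4 kWh/day × 28 days = 991.2 kWh
First 500 kWh × €0.075 = €37.50
Next 400 kWh × €0.120 = €48.00
Remaining 91.2 kWh × €0.200 = €18.24
Energy charge = €103.74; + service €18.34 = €122.08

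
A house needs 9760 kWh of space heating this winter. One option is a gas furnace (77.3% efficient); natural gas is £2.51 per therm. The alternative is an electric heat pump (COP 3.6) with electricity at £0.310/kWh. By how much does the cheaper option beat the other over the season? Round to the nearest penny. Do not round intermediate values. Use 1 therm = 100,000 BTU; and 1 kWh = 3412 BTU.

Heat load = 9760 kWh × 3412 = 33,301,120 BTU
Gas: input = 33,301,120 / 0.773 = 43,080,362 BTU = 430.8 therm → 430.8 × £2.51 = £1,081.32
Heat pump: 33,301,120 BTU / 3412 = 9,760 kWh heat; / 3.6 = 2,711 kWh in → × £0.310 = £840.44
Difference = |£1,081.32 − £840.44| = £240.87

£240.87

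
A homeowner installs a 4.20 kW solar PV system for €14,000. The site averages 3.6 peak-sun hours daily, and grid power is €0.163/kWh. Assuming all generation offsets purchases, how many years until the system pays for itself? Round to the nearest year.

Daily generation = 4.20 kW × 3.6 h = 15.12 kWh
Annual generation = 15.12 × 365 = 5518.8 kWh
Annual savings = 5518.8 × €0.163 = €899.56
Payback = €14,000 / €899.56 = 15.6 years

16 years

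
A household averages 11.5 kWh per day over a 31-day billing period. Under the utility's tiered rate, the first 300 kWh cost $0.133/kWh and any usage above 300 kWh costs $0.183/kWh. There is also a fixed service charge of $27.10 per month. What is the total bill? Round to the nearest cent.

$77.34

Usage = 11.5 kWh/day × 31 days = 356.5 kWh
First 300 kWh × $0.133 = $39.90
Remaining 56.5 kWh × $0.183 = $10.34
Energy charge = $50.24; + service $27.10 = $77.34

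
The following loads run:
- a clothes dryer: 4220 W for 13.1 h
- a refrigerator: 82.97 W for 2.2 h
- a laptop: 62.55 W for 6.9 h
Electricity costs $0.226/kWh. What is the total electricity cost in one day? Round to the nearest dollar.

clothes dryer: 4220 W × 13.1 h = 55,282 Wh = 55.28 kWh
refrigerator: 82.97 W × 2.2 h = 183 Wh = 0.1825 kWh
laptop: 62.55 W × 6.9 h = 432 Wh = 0.4316 kWh
Total energy = 55.28 + 0.1825 + 0.4316 = 55.9 kWh
Cost = 55.9 kWh × $0.226 = $12.63 ≈ $13

$13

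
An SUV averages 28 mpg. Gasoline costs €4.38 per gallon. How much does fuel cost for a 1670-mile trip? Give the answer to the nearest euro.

Fuel = 1670 mi / 28 mpg = 59.64 gal
Cost = 59.64 gal × €4.38/gal = €261.24 ≈ €261

€261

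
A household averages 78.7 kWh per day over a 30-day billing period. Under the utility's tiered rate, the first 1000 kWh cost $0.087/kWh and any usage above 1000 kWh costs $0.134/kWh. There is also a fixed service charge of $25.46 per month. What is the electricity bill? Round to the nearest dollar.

$295

Usage = 78.7 kWh/day × 30 days = 2361 kWh
First 1000 kWh × $0.087 = $87.00
Remaining 1361 kWh × $0.134 = $182.37
Energy charge = $269.37; + service $25.46 = $294.83 ≈ $295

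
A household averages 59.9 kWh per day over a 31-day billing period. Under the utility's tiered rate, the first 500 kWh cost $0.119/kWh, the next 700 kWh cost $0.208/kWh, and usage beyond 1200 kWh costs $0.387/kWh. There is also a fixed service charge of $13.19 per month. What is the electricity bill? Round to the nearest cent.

Usage = 59.9 kWh/day × 31 days = 1856.9 kWh
First 500 kWh × $0.119 = $59.50
Next 700 kWh × $0.208 = $145.60
Remaining 656.9 kWh × $0.387 = $254.22
Energy charge = $459.32; + service $13.19 = $472.51

$472.51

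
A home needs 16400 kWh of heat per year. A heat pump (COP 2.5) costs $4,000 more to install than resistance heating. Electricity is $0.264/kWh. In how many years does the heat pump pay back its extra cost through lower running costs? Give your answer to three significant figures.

1.54 years

Resistance: 16400 kWh × $0.264 = $4,329.60/yr
Heat pump: 16400 / 2.5 = 6560 kWh in → × $0.264 = $1,731.84/yr
Annual savings = $2,597.76
Payback = $4,000 / $2,597.76 = 1.54 years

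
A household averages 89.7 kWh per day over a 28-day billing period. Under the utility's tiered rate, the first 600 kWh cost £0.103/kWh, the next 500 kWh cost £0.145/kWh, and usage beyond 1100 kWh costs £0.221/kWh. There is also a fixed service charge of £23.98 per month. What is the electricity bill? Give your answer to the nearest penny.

Usage = 89.7 kWh/day × 28 days = 2511.6 kWh
First 600 kWh × £0.103 = £61.80
Next 500 kWh × £0.145 = £72.50
Remaining 1411.6 kWh × £0.221 = £311.96
Energy charge = £446.26; + service £23.98 = £470.24

£470.24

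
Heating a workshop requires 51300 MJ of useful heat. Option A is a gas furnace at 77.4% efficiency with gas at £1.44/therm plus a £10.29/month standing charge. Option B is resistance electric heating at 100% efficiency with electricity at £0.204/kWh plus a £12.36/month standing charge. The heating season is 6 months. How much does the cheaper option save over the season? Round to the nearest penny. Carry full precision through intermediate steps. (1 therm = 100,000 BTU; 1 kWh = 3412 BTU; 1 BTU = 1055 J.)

£2015.03

Heat load = 51300 MJ = 51,300,000,000 J / 1055 = 48,625,592 BTU
Gas: input = 48,625,592 / 0.774 = 62,823,763 BTU = 628.2 therm → 628.2 × £1.44 = £904.66; + 6 × £10.29 standing = £966.40
Electric: 48,625,592 BTU / 3412 = 14,250 kWh → × £0.204 = £2,907.27; + 6 × £12.36 standing = £2,981.43
Difference = |£966.40 − £2,981.43| = £2,015.03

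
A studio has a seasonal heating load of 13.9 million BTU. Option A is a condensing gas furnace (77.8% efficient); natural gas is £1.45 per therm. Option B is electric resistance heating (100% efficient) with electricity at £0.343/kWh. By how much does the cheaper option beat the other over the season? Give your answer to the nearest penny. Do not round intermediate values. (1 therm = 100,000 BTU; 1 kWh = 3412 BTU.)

Heat load = 13.9 × 10⁶ BTU = 13,900,000 BTU
Gas: input = 13,900,000 / 0.778 = 17,866,324 BTU = 178.7 therm → 178.7 × £1.45 = £259.06
Electric: 13,900,000 BTU / 3412 = 4,074 kWh → × £0.343 = £1,397.33
Difference = |£259.06 − £1,397.33| = £1,138.27

£1138.27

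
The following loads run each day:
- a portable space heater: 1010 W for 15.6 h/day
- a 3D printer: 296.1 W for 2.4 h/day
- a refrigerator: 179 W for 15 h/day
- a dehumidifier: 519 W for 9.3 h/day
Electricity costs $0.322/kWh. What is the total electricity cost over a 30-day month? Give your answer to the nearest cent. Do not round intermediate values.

$231.63

portable space heater: 1010 W × 15.6 h × 30 d = 472,680 Wh = 472.7 kWh
3D printer: 296.1 W × 2.4 h × 30 d = 21,319 Wh = 21.32 kWh
refrigerator: 179 W × 15 h × 30 d = 80,550 Wh = 80.55 kWh
dehumidifier: 519 W × 9.3 h × 30 d = 144,801 Wh = 144.8 kWh
Total energy = 472.7 + 21.32 + 80.55 + 144.8 = 719.4 kWh
Cost = 719.4 kWh × $0.322 = $231.63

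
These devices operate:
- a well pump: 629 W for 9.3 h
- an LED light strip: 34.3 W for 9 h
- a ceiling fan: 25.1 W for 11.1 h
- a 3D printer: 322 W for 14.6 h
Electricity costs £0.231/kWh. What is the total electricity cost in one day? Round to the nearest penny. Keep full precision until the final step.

well pump: 629 W × 9.3 h = 5,850 Wh = 5.85 kWh
LED light strip: 34.3 W × 9 h = 309 Wh = 0.3087 kWh
ceiling fan: 25.1 W × 11.1 h = 279 Wh = 0.2786 kWh
3D printer: 322 W × 14.6 h = 4,701 Wh = 4.701 kWh
Total energy = 5.85 + 0.3087 + 0.2786 + 4.701 = 11.14 kWh
Cost = 11.14 kWh × £0.231 = £2.57

£2.57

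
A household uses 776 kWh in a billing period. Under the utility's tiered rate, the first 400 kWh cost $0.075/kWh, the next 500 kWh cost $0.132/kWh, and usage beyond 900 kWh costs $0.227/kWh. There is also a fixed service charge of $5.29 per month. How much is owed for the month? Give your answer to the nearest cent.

First 400 kWh × $0.075 = $30.00
Next 376 kWh × $0.132 = $49.63
Remaining tier: 0 kWh (not reached)
Energy charge = $79.63; + service $5.29 = $84.92

$84.92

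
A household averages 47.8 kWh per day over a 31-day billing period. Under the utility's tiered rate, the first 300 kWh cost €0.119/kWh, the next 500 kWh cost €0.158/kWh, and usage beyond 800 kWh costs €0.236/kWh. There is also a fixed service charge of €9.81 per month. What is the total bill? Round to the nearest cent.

Usage = 47.8 kWh/day × 31 days = 1481.8 kWh
First 300 kWh × €0.119 = €35.70
Next 500 kWh × €0.158 = €79.00
Remaining 681.8 kWh × €0.236 = €160.90
Energy charge = €275.60; + service €9.81 = €285.41

€285.41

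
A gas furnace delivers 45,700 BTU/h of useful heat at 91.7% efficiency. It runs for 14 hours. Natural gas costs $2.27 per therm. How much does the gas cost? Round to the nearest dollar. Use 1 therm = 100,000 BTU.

$16

Heat delivered = 45,700 BTU/h × 14 h = 639,800 BTU
Gas input = 639,800 / 0.917 = 697,710 BTU
= 697,710 / 100,000 = 6.977 therm
Cost = 6.977 × $2.27/therm = $15.84 ≈ $16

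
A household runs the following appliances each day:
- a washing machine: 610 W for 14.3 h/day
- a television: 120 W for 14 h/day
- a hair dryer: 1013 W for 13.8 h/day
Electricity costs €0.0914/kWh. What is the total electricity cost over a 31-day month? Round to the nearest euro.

€69

washing machine: 610 W × 14.3 h × 31 d = 270,413 Wh = 270.4 kWh
television: 120 W × 14 h × 31 d = 52,080 Wh = 52.08 kWh
hair dryer: 1013 W × 13.8 h × 31 d = 433,361 Wh = 433.4 kWh
Total energy = 270.4 + 52.08 + 433.4 = 755.9 kWh
Cost = 755.9 kWh × €0.0914 = €69.09 ≈ €69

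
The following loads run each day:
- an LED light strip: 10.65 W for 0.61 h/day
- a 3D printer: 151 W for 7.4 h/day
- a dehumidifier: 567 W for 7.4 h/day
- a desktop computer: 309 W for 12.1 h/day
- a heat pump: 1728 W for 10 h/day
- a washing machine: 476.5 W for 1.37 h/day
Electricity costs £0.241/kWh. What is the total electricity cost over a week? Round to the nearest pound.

LED light strip: 10.65 W × 0.61 h × 7 d = 45 Wh = 0.04548 kWh
3D printer: 151 W × 7.4 h × 7 d = 7,822 Wh = 7.822 kWh
dehumidifier: 567 W × 7.4 h × 7 d = 29,371 Wh = 29.37 kWh
desktop computer: 309 W × 12.1 h × 7 d = 26,172 Wh = 26.17 kWh
heat pump: 1728 W × 10 h × 7 d = 120,960 Wh = 121 kWh
washing machine: 476.5 W × 1.37 h × 7 d = 4,570 Wh = 4.57 kWh
Total energy = 0.04548 + 7.822 + 29.37 + 26.17 + 121 + 4.57 = 188.9 kWh
Cost = 188.9 kWh × £0.241 = £45.53 ≈ £46

£46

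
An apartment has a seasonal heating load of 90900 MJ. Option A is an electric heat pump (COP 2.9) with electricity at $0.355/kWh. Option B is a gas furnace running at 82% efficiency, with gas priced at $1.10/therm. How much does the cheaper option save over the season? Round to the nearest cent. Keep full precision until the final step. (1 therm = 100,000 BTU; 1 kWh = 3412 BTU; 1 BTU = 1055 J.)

Heat load = 90900 MJ = 90,900,000,000 J / 1055 = 86,161,137 BTU
Gas: input = 86,161,137 / 0.82 = 105,074,558 BTU = 1,051 therm → 1,051 × $1.10 = $1,155.82
Heat pump: 86,161,137 BTU / 3412 = 25,250 kWh heat; / 2.9 = 8,708 kWh in → × $0.355 = $3,091.24
Difference = |$1,155.82 − $3,091.24| = $1,935.42

$1935.42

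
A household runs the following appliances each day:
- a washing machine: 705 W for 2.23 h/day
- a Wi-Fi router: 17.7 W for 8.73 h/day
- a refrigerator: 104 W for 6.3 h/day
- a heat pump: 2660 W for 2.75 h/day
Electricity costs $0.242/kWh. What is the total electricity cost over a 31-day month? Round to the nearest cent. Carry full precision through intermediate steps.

$72.75

washing machine: 705 W × 2.23 h × 31 d = 48,737 Wh = 48.74 kWh
Wi-Fi router: 17.7 W × 8.73 h × 31 d = 4,790 Wh = 4.79 kWh
refrigerator: 104 W × 6.3 h × 31 d = 20,311 Wh = 20.31 kWh
heat pump: 2660 W × 2.75 h × 31 d = 226,765 Wh = 226.8 kWh
Total energy = 48.74 + 4.79 + 20.31 + 226.8 = 300.6 kWh
Cost = 300.6 kWh × $0.242 = $72.75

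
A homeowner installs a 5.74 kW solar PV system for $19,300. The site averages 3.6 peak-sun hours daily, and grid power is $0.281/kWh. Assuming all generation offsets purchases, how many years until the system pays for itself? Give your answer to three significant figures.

Daily generation = 5.74 kW × 3.6 h = 20.66 kWh
Annual generation = 20.66 × 365 = 7542.4 kWh
Annual savings = 7542.4 × $0.281 = $2,119.40
Payback = $19,300 / $2,119.40 = 9.11 years

9.11 years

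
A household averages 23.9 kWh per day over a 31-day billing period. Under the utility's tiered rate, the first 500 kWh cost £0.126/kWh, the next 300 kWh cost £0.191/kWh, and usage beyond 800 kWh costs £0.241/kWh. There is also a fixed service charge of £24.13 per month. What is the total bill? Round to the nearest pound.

Usage = 23.9 kWh/day × 31 days = 740.9 kWh
First 500 kWh × £0.126 = £63.00
Next 240.9 kWh × £0.191 = £46.01
Remaining tier: 0 kWh (not reached)
Energy charge = £109.01; + service £24.13 = £133.14 ≈ £133

£133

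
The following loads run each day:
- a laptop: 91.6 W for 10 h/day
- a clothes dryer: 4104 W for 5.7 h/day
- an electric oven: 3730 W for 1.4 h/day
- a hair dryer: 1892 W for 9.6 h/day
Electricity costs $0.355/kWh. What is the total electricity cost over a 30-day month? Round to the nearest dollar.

$508

laptop: 91.6 W × 10 h × 30 d = 27,480 Wh = 27.48 kWh
clothes dryer: 4104 W × 5.7 h × 30 d = 701,784 Wh = 701.8 kWh
electric oven: 3730 W × 1.4 h × 30 d = 156,660 Wh = 156.7 kWh
hair dryer: 1892 W × 9.6 h × 30 d = 544,896 Wh = 544.9 kWh
Total energy = 27.48 + 701.8 + 156.7 + 544.9 = 1,431 kWh
Cost = 1,431 kWh × $0.355 = $507.94 ≈ $508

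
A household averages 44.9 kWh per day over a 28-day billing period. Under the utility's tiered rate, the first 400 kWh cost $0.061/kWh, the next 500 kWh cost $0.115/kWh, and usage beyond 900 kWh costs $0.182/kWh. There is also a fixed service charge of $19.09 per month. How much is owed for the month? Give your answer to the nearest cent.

$166.00

Usage = 44.9 kWh/day × 28 days = 1257.2 kWh
First 400 kWh × $0.061 = $24.40
Next 500 kWh × $0.115 = $57.50
Remaining 357.2 kWh × $0.182 = $65.01
Energy charge = $146.91; + service $19.09 = $166.00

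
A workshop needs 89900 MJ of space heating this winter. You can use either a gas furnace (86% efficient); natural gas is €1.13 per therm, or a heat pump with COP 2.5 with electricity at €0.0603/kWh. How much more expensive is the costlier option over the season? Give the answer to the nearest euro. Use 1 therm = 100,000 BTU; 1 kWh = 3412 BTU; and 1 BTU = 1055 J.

€517

Heat load = 89900 MJ = 89,900,000,000 J / 1055 = 85,213,270 BTU
Gas: input = 85,213,270 / 0.86 = 99,085,198 BTU = 990.9 therm → 990.9 × €1.13 = €1,119.66
Heat pump: 85,213,270 BTU / 3412 = 24,970 kWh heat; / 2.5 = 9,990 kWh in → × €0.0603 = €602.39
Difference = |€1,119.66 − €602.39| = €517.28 ≈ €517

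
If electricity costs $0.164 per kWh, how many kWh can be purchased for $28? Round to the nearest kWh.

171 kWh

$28 / $0.164 per kWh = 170.7 kWh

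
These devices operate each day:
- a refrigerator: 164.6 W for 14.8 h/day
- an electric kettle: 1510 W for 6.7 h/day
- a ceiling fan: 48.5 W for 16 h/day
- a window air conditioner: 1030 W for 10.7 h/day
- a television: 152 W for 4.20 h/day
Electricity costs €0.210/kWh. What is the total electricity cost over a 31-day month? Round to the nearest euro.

refrigerator: 164.6 W × 14.8 h × 31 d = 75,518 Wh = 75.52 kWh
electric kettle: 1510 W × 6.7 h × 31 d = 313,627 Wh = 313.6 kWh
ceiling fan: 48.5 W × 16 h × 31 d = 24,056 Wh = 24.06 kWh
window air conditioner: 1030 W × 10.7 h × 31 d = 341,651 Wh = 341.7 kWh
television: 152 W × 4.20 h × 31 d = 19,790 Wh = 19.79 kWh
Total energy = 75.52 + 313.6 + 24.06 + 341.7 + 19.79 = 774.6 kWh
Cost = 774.6 kWh × €0.210 = €162.68 ≈ €163

€163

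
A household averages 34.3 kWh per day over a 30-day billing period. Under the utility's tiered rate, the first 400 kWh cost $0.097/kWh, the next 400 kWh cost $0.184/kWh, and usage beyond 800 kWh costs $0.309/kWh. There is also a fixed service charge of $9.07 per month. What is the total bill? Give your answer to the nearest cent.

Usage = 34.3 kWh/day × 30 days = 1029 kWh
First 400 kWh × $0.097 = $38.80
Next 400 kWh × $0.184 = $73.60
Remaining 229 kWh × $0.309 = $70.76
Energy charge = $183.16; + service $9.07 = $192.23

$192.23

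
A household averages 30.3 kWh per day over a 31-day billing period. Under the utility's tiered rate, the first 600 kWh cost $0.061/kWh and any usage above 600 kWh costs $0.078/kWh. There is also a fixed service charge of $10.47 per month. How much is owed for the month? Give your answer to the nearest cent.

$73.54

Usage = 30.3 kWh/day × 31 days = 939.3 kWh
First 600 kWh × $0.061 = $36.60
Remaining 339.3 kWh × $0.078 = $26.47
Energy charge = $63.07; + service $10.47 = $73.54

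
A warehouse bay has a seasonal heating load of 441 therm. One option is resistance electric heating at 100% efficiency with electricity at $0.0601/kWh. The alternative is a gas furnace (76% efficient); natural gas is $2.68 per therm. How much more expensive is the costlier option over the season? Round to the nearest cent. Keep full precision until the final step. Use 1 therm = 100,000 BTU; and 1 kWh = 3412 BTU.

Heat load = 441 therm × 100,000 = 44,100,000 BTU
Gas: input = 44,100,000 / 0.76 = 58,026,316 BTU = 580.3 therm → 580.3 × $2.68 = $1,555.11
Electric: 44,100,000 BTU / 3412 = 12,920 kWh → × $0.0601 = $776.79
Difference = |$1,555.11 − $776.79| = $778.31

$778.31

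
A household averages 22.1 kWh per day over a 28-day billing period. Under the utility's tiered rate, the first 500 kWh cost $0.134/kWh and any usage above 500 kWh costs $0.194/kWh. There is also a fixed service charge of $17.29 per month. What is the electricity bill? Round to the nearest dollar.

$107

Usage = 22.1 kWh/day × 28 days = 618.8 kWh
First 500 kWh × $0.134 = $67.00
Remaining 118.8 kWh × $0.194 = $23.05
Energy charge = $90.05; + service $17.29 = $107.34 ≈ $107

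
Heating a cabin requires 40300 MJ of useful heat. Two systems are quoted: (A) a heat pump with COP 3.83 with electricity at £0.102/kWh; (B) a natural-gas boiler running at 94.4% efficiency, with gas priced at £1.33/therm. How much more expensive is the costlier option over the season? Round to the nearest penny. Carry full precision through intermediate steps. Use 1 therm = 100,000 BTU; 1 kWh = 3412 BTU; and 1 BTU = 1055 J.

£240.03

Heat load = 40300 MJ = 40,300,000,000 J / 1055 = 38,199,052 BTU
Gas: input = 38,199,052 / 0.944 = 40,465,098 BTU = 404.7 therm → 404.7 × £1.33 = £538.19
Heat pump: 38,199,052 BTU / 3412 = 11,200 kWh heat; / 3.83 = 2,923 kWh in → × £0.102 = £298.16
Difference = |£538.19 − £298.16| = £240.03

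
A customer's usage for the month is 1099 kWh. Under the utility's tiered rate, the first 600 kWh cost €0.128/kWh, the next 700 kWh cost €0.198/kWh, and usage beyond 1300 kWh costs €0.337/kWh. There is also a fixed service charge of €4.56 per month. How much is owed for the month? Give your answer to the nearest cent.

€180.16

First 600 kWh × €0.128 = €76.80
Next 499 kWh × €0.198 = €98.80
Remaining tier: 0 kWh (not reached)
Energy charge = €175.60; + service €4.56 = €180.16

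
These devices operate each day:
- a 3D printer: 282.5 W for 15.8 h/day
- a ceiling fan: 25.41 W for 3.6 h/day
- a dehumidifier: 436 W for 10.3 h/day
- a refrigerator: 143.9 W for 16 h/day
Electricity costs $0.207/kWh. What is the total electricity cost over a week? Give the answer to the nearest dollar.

3D printer: 282.5 W × 15.8 h × 7 d = 31,244 Wh = 31.24 kWh
ceiling fan: 25.41 W × 3.6 h × 7 d = 640 Wh = 0.6403 kWh
dehumidifier: 436 W × 10.3 h × 7 d = 31,436 Wh = 31.44 kWh
refrigerator: 143.9 W × 16 h × 7 d = 16,117 Wh = 16.12 kWh
Total energy = 31.24 + 0.6403 + 31.44 + 16.12 = 79.44 kWh
Cost = 79.44 kWh × $0.207 = $16.44 ≈ $16

$16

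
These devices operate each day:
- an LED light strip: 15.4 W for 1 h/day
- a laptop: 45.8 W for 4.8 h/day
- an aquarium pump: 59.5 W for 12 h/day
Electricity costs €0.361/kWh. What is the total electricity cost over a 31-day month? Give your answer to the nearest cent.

LED light strip: 15.4 W × 1 h × 31 d = 477 Wh = 0.4774 kWh
laptop: 45.8 W × 4.8 h × 31 d = 6,815 Wh = 6.815 kWh
aquarium pump: 59.5 W × 12 h × 31 d = 22,134 Wh = 22.13 kWh
Total energy = 0.4774 + 6.815 + 22.13 = 29.43 kWh
Cost = 29.43 kWh × €0.361 = €10.62

€10.62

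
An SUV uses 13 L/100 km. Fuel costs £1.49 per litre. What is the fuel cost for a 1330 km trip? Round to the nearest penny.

Fuel = 13 L/100 km × 1330 km / 100 = 172.9 L
Cost = 172.9 L × £1.49/L = £257.62

£257.62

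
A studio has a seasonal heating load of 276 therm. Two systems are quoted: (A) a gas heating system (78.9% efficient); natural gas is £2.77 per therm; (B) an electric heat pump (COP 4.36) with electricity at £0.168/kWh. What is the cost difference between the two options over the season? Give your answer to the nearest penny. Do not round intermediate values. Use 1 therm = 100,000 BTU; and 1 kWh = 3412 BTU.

£657.28

Heat load = 276 therm × 100,000 = 27,600,000 BTU
Gas: input = 27,600,000 / 0.789 = 34,980,989 BTU = 349.8 therm → 349.8 × £2.77 = £968.97
Heat pump: 27,600,000 BTU / 3412 = 8,089 kWh heat; / 4.36 = 1,855 kWh in → × £0.168 = £311.69
Difference = |£968.97 − £311.69| = £657.28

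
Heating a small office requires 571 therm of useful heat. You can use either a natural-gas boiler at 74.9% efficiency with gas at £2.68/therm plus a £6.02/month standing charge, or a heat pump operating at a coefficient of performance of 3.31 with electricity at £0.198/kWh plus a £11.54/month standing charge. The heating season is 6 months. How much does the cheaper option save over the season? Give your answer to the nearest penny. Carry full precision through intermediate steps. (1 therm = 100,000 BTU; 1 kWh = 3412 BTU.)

Heat load = 571 therm × 100,000 = 57,100,000 BTU
Gas: input = 57,100,000 / 0.749 = 76,234,980 BTU = 762.3 therm → 762.3 × £2.68 = £2,043.10; + 6 × £6.02 standing = £2,079.22
Heat pump: 57,100,000 BTU / 3412 = 16,740 kWh heat; / 3.31 = 5,056 kWh in → × £0.198 = £1,001.07; + 6 × £11.54 standing = £1,070.31
Difference = |£2,079.22 − £1,070.31| = £1,008.91

£1008.91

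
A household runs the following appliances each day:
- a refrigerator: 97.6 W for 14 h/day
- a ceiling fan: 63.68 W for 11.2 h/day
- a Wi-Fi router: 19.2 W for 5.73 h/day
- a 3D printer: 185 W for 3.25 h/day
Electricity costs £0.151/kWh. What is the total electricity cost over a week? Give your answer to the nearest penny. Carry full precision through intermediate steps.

£2.95

refrigerator: 97.6 W × 14 h × 7 d = 9,565 Wh = 9.565 kWh
ceiling fan: 63.68 W × 11.2 h × 7 d = 4,993 Wh = 4.993 kWh
Wi-Fi router: 19.2 W × 5.73 h × 7 d = 770 Wh = 0.7701 kWh
3D printer: 185 W × 3.25 h × 7 d = 4,209 Wh = 4.209 kWh
Total energy = 9.565 + 4.993 + 0.7701 + 4.209 = 19.54 kWh
Cost = 19.54 kWh × £0.151 = £2.95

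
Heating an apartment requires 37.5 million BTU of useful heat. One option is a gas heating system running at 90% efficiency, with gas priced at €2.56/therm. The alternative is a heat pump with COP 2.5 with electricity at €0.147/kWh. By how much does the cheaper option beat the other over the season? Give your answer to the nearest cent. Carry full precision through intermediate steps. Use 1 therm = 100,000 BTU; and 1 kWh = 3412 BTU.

€420.42

Heat load = 37.5 × 10⁶ BTU = 37,500,000 BTU
Gas: input = 37,500,000 / 0.900 = 41,666,667 BTU = 416.7 therm → 416.7 × €2.56 = €1,066.67
Heat pump: 37,500,000 BTU / 3412 = 10,990 kWh heat; / 2.5 = 4,396 kWh in → × €0.147 = €646.25
Difference = |€1,066.67 − €646.25| = €420.42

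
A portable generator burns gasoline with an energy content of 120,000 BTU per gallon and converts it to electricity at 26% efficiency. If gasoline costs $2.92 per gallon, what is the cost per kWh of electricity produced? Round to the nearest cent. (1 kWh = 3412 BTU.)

$0.32

Electrical output per gallon = 120,000 BTU × 0.26 / 3412 BTU/kWh = 9.144 kWh
Cost per kWh = $2.92 / 9.144 kWh = $0.319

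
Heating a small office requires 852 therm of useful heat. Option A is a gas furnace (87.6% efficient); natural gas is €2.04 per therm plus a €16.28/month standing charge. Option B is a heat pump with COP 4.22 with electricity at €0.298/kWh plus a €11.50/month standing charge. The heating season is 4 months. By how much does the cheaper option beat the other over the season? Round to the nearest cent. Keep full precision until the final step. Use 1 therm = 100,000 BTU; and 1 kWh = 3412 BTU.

€239.90

Heat load = 852 therm × 100,000 = 85,200,000 BTU
Gas: input = 85,200,000 / 0.876 = 97,260,274 BTU = 972.6 therm → 972.6 × €2.04 = €1,984.11; + 4 × €16.28 standing = €2,049.23
Heat pump: 85,200,000 BTU / 3412 = 24,970 kWh heat; / 4.22 = 5,917 kWh in → × €0.298 = €1,763.33; + 4 × €11.50 standing = €1,809.33
Difference = |€2,049.23 − €1,809.33| = €239.90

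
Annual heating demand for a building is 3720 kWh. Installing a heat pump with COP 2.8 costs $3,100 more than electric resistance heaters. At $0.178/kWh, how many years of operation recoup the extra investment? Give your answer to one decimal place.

7.3 years

Resistance: 3720 kWh × $0.178 = $662.16/yr
Heat pump: 3720 / 2.8 = 1329 kWh in → × $0.178 = $236.49/yr
Annual savings = $425.67
Payback = $3,100 / $425.67 = 7.28 years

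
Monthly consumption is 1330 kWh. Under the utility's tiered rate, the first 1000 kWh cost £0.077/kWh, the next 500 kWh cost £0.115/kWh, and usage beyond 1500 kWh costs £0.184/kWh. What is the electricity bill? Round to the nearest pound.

£115

First 1000 kWh × £0.077 = £77.00
Next 330 kWh × £0.115 = £37.95
Remaining tier: 0 kWh (not reached)
Total = £114.95 ≈ £115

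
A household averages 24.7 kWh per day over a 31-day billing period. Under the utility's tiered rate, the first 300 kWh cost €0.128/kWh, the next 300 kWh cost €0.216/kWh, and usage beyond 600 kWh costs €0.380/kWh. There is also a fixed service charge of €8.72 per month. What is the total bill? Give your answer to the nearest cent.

Usage = 24.7 kWh/day × 31 days = 765.7 kWh
First 300 kWh × €0.128 = €38.40
Next 300 kWh × €0.216 = €64.80
Remaining 165.7 kWh × €0.380 = €62.97
Energy charge = €166.17; + service €8.72 = €174.89

€174.89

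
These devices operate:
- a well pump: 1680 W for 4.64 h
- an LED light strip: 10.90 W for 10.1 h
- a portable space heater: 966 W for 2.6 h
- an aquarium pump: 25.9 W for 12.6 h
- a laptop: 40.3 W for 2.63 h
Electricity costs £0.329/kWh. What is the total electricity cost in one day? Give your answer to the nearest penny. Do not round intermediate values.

£3.57

well pump: 1680 W × 4.64 h = 7,795 Wh = 7.795 kWh
LED light strip: 10.90 W × 10.1 h = 110 Wh = 0.1101 kWh
portable space heater: 966 W × 2.6 h = 2,512 Wh = 2.512 kWh
aquarium pump: 25.9 W × 12.6 h = 326 Wh = 0.3263 kWh
laptop: 40.3 W × 2.63 h = 106 Wh = 0.106 kWh
Total energy = 7.795 + 0.1101 + 2.512 + 0.3263 + 0.106 = 10.85 kWh
Cost = 10.85 kWh × £0.329 = £3.57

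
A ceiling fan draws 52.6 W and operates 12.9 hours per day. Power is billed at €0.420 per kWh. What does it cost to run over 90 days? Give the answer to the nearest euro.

Energy = 52.6 W × 12.9 h/day × 90 days = 61,069 Wh = 61.07 kWh
Cost = 61.07 kWh × €0.420/kWh = €25.65 ≈ €26

€26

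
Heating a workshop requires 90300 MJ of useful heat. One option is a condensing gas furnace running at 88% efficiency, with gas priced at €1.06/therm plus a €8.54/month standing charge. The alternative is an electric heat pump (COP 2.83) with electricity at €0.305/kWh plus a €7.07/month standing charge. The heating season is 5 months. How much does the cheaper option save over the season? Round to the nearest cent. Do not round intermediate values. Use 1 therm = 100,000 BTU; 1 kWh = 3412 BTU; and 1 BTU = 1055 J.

Heat load = 90300 MJ = 90,300,000,000 J / 1055 = 85,592,417 BTU
Gas: input = 85,592,417 / 0.88 = 97,264,110 BTU = 972.6 therm → 972.6 × €1.06 = €1,031.00; + 5 × €8.54 standing = €1,073.70
Heat pump: 85,592,417 BTU / 3412 = 25,090 kWh heat; / 2.83 = 8,864 kWh in → × €0.305 = €2,703.58; + 5 × €7.07 standing = €2,738.93
Difference = |€1,073.70 − €2,738.93| = €1,665.23

€1665.23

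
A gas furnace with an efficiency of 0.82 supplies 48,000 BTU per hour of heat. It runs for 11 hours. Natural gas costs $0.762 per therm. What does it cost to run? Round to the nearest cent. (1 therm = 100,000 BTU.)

$4.91

Heat delivered = 48,000 BTU/h × 11 h = 528,000 BTU
Gas input = 528,000 / 0.82 = 643,902 BTU
= 643,902 / 100,000 = 6.439 therm
Cost = 6.439 × $0.762/therm = $4.91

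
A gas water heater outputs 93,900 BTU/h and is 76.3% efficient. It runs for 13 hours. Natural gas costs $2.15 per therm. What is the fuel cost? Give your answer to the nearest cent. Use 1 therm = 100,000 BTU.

$34.40

Heat delivered = 93,900 BTU/h × 13 h = 1,220,700 BTU
Gas input = 1,220,700 / 0.763 = 1,599,869 BTU
= 1,599,869 / 100,000 = 16 therm
Cost = 16 × $2.15/therm = $34.40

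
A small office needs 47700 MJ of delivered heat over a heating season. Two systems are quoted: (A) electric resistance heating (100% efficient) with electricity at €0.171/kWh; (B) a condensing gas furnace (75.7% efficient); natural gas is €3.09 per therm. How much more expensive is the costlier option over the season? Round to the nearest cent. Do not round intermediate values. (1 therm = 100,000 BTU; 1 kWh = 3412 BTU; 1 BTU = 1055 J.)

Heat load = 47700 MJ = 47,700,000,000 J / 1055 = 45,213,270 BTU
Gas: input = 45,213,270 / 0.757 = 59,726,909 BTU = 597.3 therm → 597.3 × €3.09 = €1,845.56
Electric: 45,213,270 BTU / 3412 = 13,250 kWh → × €0.171 = €2,265.96
Difference = |€1,845.56 − €2,265.96| = €420.40

€420.40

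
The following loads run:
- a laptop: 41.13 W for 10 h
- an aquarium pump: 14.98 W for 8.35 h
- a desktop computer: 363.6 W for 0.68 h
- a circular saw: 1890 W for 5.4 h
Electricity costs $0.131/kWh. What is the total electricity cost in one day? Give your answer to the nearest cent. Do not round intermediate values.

laptop: 41.13 W × 10 h = 411 Wh = 0.4113 kWh
aquarium pump: 14.98 W × 8.35 h = 125 Wh = 0.1251 kWh
desktop computer: 363.6 W × 0.68 h = 247 Wh = 0.2472 kWh
circular saw: 1890 W × 5.4 h = 10,206 Wh = 10.21 kWh
Total energy = 0.4113 + 0.1251 + 0.2472 + 10.21 = 10.99 kWh
Cost = 10.99 kWh × $0.131 = $1.44

$1.44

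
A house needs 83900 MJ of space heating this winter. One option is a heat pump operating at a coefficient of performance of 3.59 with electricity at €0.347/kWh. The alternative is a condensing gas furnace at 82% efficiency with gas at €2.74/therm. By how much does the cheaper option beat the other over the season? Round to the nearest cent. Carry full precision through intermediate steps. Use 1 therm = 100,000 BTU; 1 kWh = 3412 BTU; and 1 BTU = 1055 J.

€404.47

Heat load = 83900 MJ = 83,900,000,000 J / 1055 = 79,526,066 BTU
Gas: input = 79,526,066 / 0.82 = 96,983,008 BTU = 969.8 therm → 969.8 × €2.74 = €2,657.33
Heat pump: 79,526,066 BTU / 3412 = 23,310 kWh heat; / 3.59 = 6,492 kWh in → × €0.347 = €2,252.87
Difference = |€2,657.33 − €2,252.87| = €404.47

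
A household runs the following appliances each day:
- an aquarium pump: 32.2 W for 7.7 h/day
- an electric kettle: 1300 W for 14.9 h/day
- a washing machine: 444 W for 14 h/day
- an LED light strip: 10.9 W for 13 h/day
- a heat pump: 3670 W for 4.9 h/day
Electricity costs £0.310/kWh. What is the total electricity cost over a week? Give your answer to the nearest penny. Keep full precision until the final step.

£95.39

aquarium pump: 32.2 W × 7.7 h × 7 d = 1,736 Wh = 1.736 kWh
electric kettle: 1300 W × 14.9 h × 7 d = 135,590 Wh = 135.6 kWh
washing machine: 444 W × 14 h × 7 d = 43,512 Wh = 43.51 kWh
LED light strip: 10.9 W × 13 h × 7 d = 992 Wh = 0.9919 kWh
heat pump: 3670 W × 4.9 h × 7 d = 125,881 Wh = 125.9 kWh
Total energy = 1.736 + 135.6 + 43.51 + 0.9919 + 125.9 = 307.7 kWh
Cost = 307.7 kWh × £0.310 = £95.39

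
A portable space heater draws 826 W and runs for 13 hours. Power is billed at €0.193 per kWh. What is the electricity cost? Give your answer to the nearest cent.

€2.07

Energy = 826 W × 13 h = 10,738 Wh = 10.74 kWh
Cost = 10.74 kWh × €0.193/kWh = €2.07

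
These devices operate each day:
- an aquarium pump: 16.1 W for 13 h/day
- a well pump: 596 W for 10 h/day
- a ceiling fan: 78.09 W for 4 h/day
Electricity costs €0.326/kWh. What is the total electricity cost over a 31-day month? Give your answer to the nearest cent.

€65.50

aquarium pump: 16.1 W × 13 h × 31 d = 6,488 Wh = 6.488 kWh
well pump: 596 W × 10 h × 31 d = 184,760 Wh = 184.8 kWh
ceiling fan: 78.09 W × 4 h × 31 d = 9,683 Wh = 9.683 kWh
Total energy = 6.488 + 184.8 + 9.683 = 200.9 kWh
Cost = 200.9 kWh × €0.326 = €65.50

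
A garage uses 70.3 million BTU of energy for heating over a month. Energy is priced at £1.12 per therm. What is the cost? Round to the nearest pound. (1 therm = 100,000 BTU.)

70.3 million BTU × (10 therm/million BTU) = 703 therm
Cost = 703 therm × £1.12/therm = £787.36 ≈ £787

£787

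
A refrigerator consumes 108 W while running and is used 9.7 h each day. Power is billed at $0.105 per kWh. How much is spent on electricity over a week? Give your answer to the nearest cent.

Energy = 108 W × 9.7 h/day × 7 days = 7,333 Wh = 7.333 kWh
Cost = 7.333 kWh × $0.105/kWh = $0.77

$0.77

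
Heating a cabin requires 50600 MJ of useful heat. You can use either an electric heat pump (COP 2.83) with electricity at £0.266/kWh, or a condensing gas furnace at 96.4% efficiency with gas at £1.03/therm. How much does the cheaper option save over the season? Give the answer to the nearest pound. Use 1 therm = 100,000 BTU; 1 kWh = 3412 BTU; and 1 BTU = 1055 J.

Heat load = 50600 MJ = 50,600,000,000 J / 1055 = 47,962,085 BTU
Gas: input = 47,962,085 / 0.964 = 49,753,201 BTU = 497.5 therm → 497.5 × £1.03 = £512.46
Heat pump: 47,962,085 BTU / 3412 = 14,060 kWh heat; / 2.83 = 4,967 kWh in → × £0.266 = £1,321.25
Difference = |£512.46 − £1,321.25| = £808.79 ≈ £809

£809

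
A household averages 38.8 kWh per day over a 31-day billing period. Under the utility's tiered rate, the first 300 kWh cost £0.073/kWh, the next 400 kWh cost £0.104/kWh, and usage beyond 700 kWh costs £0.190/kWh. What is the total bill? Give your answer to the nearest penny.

Usage = 38.8 kWh/day × 31 days = 1202.8 kWh
First 300 kWh × £0.073 = £21.90
Next 400 kWh × £0.104 = £41.60
Remaining 502.8 kWh × £0.190 = £95.53
Total = £159.03

£159.03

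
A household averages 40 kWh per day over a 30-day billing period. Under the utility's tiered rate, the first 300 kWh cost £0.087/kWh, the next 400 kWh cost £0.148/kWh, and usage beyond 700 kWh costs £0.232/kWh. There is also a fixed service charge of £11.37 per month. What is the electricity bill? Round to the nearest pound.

Usage = 40 kWh/day × 30 days = 1200 kWh
First 300 kWh × £0.087 = £26.10
Next 400 kWh × £0.148 = £59.20
Remaining 500 kWh × £0.232 = £116.00
Energy charge = £201.30; + service £11.37 = £212.67 ≈ £213

£213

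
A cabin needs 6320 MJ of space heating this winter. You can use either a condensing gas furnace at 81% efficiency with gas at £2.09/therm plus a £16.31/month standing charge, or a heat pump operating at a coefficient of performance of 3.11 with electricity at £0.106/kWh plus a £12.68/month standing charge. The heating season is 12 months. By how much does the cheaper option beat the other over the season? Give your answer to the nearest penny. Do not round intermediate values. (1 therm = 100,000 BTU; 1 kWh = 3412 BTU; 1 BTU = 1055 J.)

Heat load = 6320 MJ = 6,320,000,000 J / 1055 = 5,990,521 BTU
Gas: input = 5,990,521 / 0.81 = 7,395,705 BTU = 73.96 therm → 73.96 × £2.09 = £154.57; + 12 × £16.31 standing = £350.29
Heat pump: 5,990,521 BTU / 3412 = 1,756 kWh heat; / 3.11 = 564.5 kWh in → × £0.106 = £59.84; + 12 × £12.68 standing = £212.00
Difference = |£350.29 − £212.00| = £138.29

£138.29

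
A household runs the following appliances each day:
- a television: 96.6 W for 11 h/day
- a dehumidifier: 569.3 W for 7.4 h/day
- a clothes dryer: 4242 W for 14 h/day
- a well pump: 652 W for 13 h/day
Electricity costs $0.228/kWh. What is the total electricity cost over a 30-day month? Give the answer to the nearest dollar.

$500

television: 96.6 W × 11 h × 30 d = 31,878 Wh = 31.88 kWh
dehumidifier: 569.3 W × 7.4 h × 30 d = 126,385 Wh = 126.4 kWh
clothes dryer: 4242 W × 14 h × 30 d = 1,781,640 Wh = 1,782 kWh
well pump: 652 W × 13 h × 30 d = 254,280 Wh = 254.3 kWh
Total energy = 31.88 + 126.4 + 1,782 + 254.3 = 2,194 kWh
Cost = 2,194 kWh × $0.228 = $500.27 ≈ $500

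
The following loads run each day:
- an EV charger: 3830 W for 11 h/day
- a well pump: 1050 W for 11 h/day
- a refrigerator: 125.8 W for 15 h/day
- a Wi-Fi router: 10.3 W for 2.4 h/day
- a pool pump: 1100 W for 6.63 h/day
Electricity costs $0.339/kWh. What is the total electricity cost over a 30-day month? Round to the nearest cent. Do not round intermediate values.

EV charger: 3830 W × 11 h × 30 d = 1,263,900 Wh = 1,264 kWh
well pump: 1050 W × 11 h × 30 d = 346,500 Wh = 346.5 kWh
refrigerator: 125.8 W × 15 h × 30 d = 56,610 Wh = 56.61 kWh
Wi-Fi router: 10.3 W × 2.4 h × 30 d = 742 Wh = 0.7416 kWh
pool pump: 1100 W × 6.63 h × 30 d = 218,790 Wh = 218.8 kWh
Total energy = 1,264 + 346.5 + 56.61 + 0.7416 + 218.8 = 1,887 kWh
Cost = 1,887 kWh × $0.339 = $639.54

$639.54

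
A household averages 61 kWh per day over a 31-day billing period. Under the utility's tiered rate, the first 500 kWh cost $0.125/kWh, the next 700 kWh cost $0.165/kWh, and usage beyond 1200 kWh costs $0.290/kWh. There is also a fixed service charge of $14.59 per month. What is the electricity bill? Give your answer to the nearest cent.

Usage = 61 kWh/day × 31 days = 1891 kWh
First 500 kWh × $0.125 = $62.50
Next 700 kWh × $0.165 = $115.50
Remaining 691 kWh × $0.290 = $200.39
Energy charge = $378.39; + service $14.59 = $392.98

$392.98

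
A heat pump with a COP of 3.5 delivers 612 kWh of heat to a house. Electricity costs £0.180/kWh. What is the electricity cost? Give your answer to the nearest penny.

£31.47

Electrical input = 612 kWh / 3.5 = 174.9 kWh
Cost = 174.9 × £0.180/kWh = £31.47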